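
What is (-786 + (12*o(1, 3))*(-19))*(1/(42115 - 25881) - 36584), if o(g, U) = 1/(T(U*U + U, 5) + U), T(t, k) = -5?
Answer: 199551964080/8117 ≈ 2.4584e+7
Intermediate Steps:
o(g, U) = 1/(-5 + U)
(-786 + (12*o(1, 3))*(-19))*(1/(42115 - 25881) - 36584) = (-786 + (12/(-5 + 3))*(-19))*(1/(42115 - 25881) - 36584) = (-786 + (12/(-2))*(-19))*(1/16234 - 36584) = (-786 + (12*(-1/2))*(-19))*(1/16234 - 36584) = (-786 - 6*(-19))*(-593904655/16234) = (-786 + 114)*(-593904655/16234) = -672*(-593904655/16234) = 199551964080/8117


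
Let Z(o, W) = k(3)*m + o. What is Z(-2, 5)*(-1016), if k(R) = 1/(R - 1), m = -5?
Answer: 4572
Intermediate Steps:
k(R) = 1/(-1 + R)
Z(o, W) = -5/2 + o (Z(o, W) = -5/(-1 + 3) + o = -5/2 + o)
Z(-2, 5)*(-1016) = (-5/2 - 2)*(-1016) = -9/2*(-1016) = 4572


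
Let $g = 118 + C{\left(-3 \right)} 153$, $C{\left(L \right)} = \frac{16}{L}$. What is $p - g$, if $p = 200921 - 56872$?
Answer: $144747$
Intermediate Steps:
$p = 144049$ ($p = 200921 - 56872 = 144049$)
$g = -698$ ($g = 118 + \frac{16}{-3} \cdot 153 = 118 + 16 \left(- \frac{1}{3}\right) 153 = 118 - 816 = -698$)
$p - g = 144049 - -698 = 144049 + 698 = 144747$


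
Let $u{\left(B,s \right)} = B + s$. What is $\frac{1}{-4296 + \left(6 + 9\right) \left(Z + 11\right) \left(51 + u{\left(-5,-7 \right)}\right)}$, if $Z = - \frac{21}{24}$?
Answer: $\frac{8}{13017} \approx 0.00061458$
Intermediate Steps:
$Z = - \frac{7}{8}$ ($Z = \left(-21\right) \frac{1}{24} = - \frac{7}{8} \approx -0.875$)
$\frac{1}{-4296 + \left(6 + 9\right) \left(Z + 11\right) \left(51 + u{\left(-5,-7 \right)}\right)} = \frac{1}{-4296 + \left(6 + 9\right) \left(- \frac{7}{8} + 11\right) \left(51 - 12\right)} = \frac{1}{-4296 + 15 \cdot \frac{81}{8} \left(51 - 12\right)} = \frac{1}{-4296 + \frac{1215}{8} \cdot 39} = \frac{1}{-4296 + \frac{47385}{8}} = \frac{1}{\frac{13017}{8}} = \frac{8}{13017}$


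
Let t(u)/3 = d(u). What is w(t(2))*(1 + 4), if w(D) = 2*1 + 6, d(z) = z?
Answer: 40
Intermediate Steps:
t(u) = 3*u
w(D) = 8 (w(D) = 2 + 6 = 8)
w(t(2))*(1 + 4) = 8*(1 + 4) = 8*5 = 40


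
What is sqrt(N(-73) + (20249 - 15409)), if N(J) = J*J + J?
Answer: 4*sqrt(631) ≈ 100.48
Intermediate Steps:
N(J) = J + J**2 (N(J) = J**2 + J = J + J**2)
sqrt(N(-73) + (20249 - 15409)) = sqrt(-73*(1 - 73) + (20249 - 15409)) = sqrt(-73*(-72) + 4840) = sqrt(5256 + 4840) = sqrt(10096) = 4*sqrt(631)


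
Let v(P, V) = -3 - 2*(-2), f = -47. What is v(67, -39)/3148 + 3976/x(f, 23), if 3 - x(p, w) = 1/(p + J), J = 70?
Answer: 71969593/53516 ≈ 1344.8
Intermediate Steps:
x(p, w) = 3 - 1/(70 + p) (x(p, w) = 3 - 1/(p + 70) = 3 - 1/(70 + p))
v(P, V) = 1 (v(P, V) = -3 + 4 = 1)
v(67, -39)/3148 + 3976/x(f, 23) = 1/3148 + 3976/(((209 + 3*(-47))/(70 - 47))) = 1*(1/3148) + 3976/(((209 - 141)/23)) = 1/3148 + 3976/(((1/23)*68)) = 1/3148 + 3976/(68/23) = 1/3148 + 3976*(23/68) = 1/3148 + 22862/17 = 71969593/53516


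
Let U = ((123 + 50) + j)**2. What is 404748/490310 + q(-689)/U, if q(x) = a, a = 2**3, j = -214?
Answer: 342151934/412105555 ≈ 0.83025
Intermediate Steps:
U = 1681 (U = ((123 + 50) - 214)**2 = (173 - 214)**2 = (-41)**2 = 1681)
a = 8
q(x) = 8
404748/490310 + q(-689)/U = 404748/490310 + 8/1681 = 404748*(1/490310) + 8*(1/1681) = 202374/245155 + 8/1681 = 342151934/412105555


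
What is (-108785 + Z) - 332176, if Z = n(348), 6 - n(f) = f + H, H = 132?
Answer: -441435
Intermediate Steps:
n(f) = -126 - f (n(f) = 6 - (f + 132) = 6 - (132 + f) = 6 + (-132 - f) = -126 - f)
Z = -474 (Z = -126 - 1*348 = -126 - 348 = -474)
(-108785 + Z) - 332176 = (-108785 - 474) - 332176 = -109259 - 332176 = -441435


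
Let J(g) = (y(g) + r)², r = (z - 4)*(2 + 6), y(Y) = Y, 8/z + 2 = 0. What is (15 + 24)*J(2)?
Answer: 149916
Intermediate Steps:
z = -4 (z = 8/(-2 + 0) = 8/(-2) = 8*(-½) = -4)
r = -64 (r = (-4 - 4)*(2 + 6) = -8*8 = -64)
J(g) = (-64 + g)² (J(g) = (g - 64)² = (-64 + g)²)
(15 + 24)*J(2) = (15 + 24)*(-64 + 2)² = 39*(-62)² = 39*3844 = 149916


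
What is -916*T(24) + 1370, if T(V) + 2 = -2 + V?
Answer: -16950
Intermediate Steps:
T(V) = -4 + V (T(V) = -2 + (-2 + V) = -4 + V)
-916*T(24) + 1370 = -916*(-4 + 24) + 1370 = -916*20 + 1370 = -18320 + 1370 = -16950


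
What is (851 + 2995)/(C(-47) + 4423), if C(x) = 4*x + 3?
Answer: 1923/2119 ≈ 0.90750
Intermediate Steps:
C(x) = 3 + 4*x
(851 + 2995)/(C(-47) + 4423) = (851 + 2995)/((3 + 4*(-47)) + 4423) = 3846/((3 - 188) + 4423) = 3846/(-185 + 4423) = 3846/4238 = 3846*(1/4238) = 1923/2119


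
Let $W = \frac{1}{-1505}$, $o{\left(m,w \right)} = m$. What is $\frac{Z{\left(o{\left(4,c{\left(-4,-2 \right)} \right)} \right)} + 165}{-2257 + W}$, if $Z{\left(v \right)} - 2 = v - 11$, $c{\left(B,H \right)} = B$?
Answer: $- \frac{120400}{1698393} \approx -0.070891$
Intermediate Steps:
$W = - \frac{1}{1505} \approx -0.00066445$
$Z{\left(v \right)} = -9 + v$ ($Z{\left(v \right)} = 2 + \left(v - 11\right) = 2 + \left(-11 + v\right) = -9 + v$)
$\frac{Z{\left(o{\left(4,c{\left(-4,-2 \right)} \right)} \right)} + 165}{-2257 + W} = \frac{\left(-9 + 4\right) + 165}{-2257 - \frac{1}{1505}} = \frac{-5 + 165}{- \frac{3396786}{1505}} = 160 \left(- \frac{1505}{3396786}\right) = - \frac{120400}{1698393}$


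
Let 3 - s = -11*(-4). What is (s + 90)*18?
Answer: 882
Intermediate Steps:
s = -41 (s = 3 - (-11)*(-4) = 3 - 1*44 = 3 - 44 = -41)
(s + 90)*18 = (-41 + 90)*18 = 49*18 = 882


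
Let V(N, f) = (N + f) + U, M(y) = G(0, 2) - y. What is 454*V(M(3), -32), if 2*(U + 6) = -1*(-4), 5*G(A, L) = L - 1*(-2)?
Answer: -86714/5 ≈ -17343.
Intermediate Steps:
G(A, L) = ⅖ + L/5 (G(A, L) = (L - 1*(-2))/5 = (L + 2)/5 = (2 + L)/5 = ⅖ + L/5)
M(y) = ⅘ - y (M(y) = (⅖ + (⅕)*2) - y = (⅖ + ⅖) - y = ⅘ - y)
U = -4 (U = -6 + (-1*(-4))/2 = -6 + (½)*4 = -6 + 2 = -4)
V(N, f) = -4 + N + f (V(N, f) = (N + f) - 4 = -4 + N + f)
454*V(M(3), -32) = 454*(-4 + (⅘ - 1*3) - 32) = 454*(-4 + (⅘ - 3) - 32) = 454*(-4 - 11/5 - 32) = 454*(-191/5) = -86714/5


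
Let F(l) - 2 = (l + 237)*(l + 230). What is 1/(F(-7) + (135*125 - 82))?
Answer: 1/68085 ≈ 1.4688e-5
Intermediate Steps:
F(l) = 2 + (230 + l)*(237 + l) (F(l) = 2 + (l + 237)*(l + 230) = 2 + (237 + l)*(230 + l) = 2 + (230 + l)*(237 + l))
1/(F(-7) + (135*125 - 82)) = 1/((54512 + (-7)² + 467*(-7)) + (135*125 - 82)) = 1/((54512 + 49 - 3269) + (16875 - 82)) = 1/(51292 + 16793) = 1/68085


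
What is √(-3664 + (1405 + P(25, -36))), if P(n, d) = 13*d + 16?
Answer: I*√2711 ≈ 52.067*I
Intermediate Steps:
P(n, d) = 16 + 13*d
√(-3664 + (1405 + P(25, -36))) = √(-3664 + (1405 + (16 + 13*(-36)))) = √(-3664 + (1405 + (16 - 468))) = √(-3664 + (1405 - 452)) = √(-3664 + 953) = √(-2711) = I*√2711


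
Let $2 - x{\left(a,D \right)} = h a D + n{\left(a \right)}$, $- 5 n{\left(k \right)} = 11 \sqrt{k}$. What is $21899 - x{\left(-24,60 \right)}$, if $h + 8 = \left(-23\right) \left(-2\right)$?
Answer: $-32823 - \frac{22 i \sqrt{6}}{5} \approx -32823.0 - 10.778 i$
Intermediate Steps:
$n{\left(k \right)} = - \frac{11 \sqrt{k}}{5}$
$h = 38$ ($h = -8 - -46 = -8 + 46 = 38$)
$x{\left(a,D \right)} = 2 + \frac{11 \sqrt{a}}{5} - 38 D a$ ($x{\left(a,D \right)} = 2 - \left(38 a D - \frac{11 \sqrt{a}}{5}\right) = 2 - \left(38 D a - \frac{11 \sqrt{a}}{5}\right) = 2 - \left(- \frac{11 \sqrt{a}}{5} + 38 D a\right) = 2 + \frac{11 \sqrt{a}}{5} - 38 D a$)
$21899 - x{\left(-24,60 \right)} = 21899 - \left(2 + \frac{11 \sqrt{-24}}{5} - 2280 \left(-24\right)\right) = 21899 - \left(2 + \frac{11 \cdot 2 i \sqrt{6}}{5} + 54720\right) = 21899 - \left(2 + \frac{22 i \sqrt{6}}{5} + 54720\right) = 21899 - \left(54722 + \frac{22 i \sqrt{6}}{5}\right) = -32823 - \frac{22 i \sqrt{6}}{5}$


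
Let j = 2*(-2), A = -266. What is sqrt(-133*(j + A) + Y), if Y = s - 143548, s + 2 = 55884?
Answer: 2*I*sqrt(12939) ≈ 227.5*I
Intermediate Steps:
s = 55882 (s = -2 + 55884 = 55882)
j = -4
Y = -87666 (Y = 55882 - 143548 = -87666)
sqrt(-133*(j + A) + Y) = sqrt(-133*(-4 - 266) - 87666) = sqrt(-133*(-270) - 87666) = sqrt(35910 - 87666) = sqrt(-51756) = 2*I*sqrt(12939)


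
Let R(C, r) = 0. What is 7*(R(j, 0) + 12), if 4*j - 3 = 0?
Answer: 84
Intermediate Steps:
j = 3/4 (j = 3/4 + (1/4)*0 = 3/4 + 0 = 3/4 ≈ 0.75000)
7*(R(j, 0) + 12) = 7*(0 + 12) = 7*12 = 84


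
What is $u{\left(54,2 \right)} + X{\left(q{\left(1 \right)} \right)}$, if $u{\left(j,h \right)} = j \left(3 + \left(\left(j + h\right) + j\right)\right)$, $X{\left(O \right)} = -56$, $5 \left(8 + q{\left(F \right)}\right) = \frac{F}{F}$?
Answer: $6046$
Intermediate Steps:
$q{\left(F \right)} = - \frac{39}{5}$ ($q{\left(F \right)} = -8 + \frac{F \frac{1}{F}}{5} = -8 + \frac{1}{5} \cdot 1 = -8 + \frac{1}{5} = - \frac{39}{5}$)
$u{\left(j,h \right)} = j \left(3 + h + 2 j\right)$ ($u{\left(j,h \right)} = j \left(3 + \left(\left(h + j\right) + j\right)\right) = j \left(3 + \left(h + 2 j\right)\right) = j \left(3 + h + 2 j\right)$)
$u{\left(54,2 \right)} + X{\left(q{\left(1 \right)} \right)} = 54 \left(3 + 2 + 2 \cdot 54\right) - 56 = 54 \left(3 + 2 + 108\right) - 56 = 54 \cdot 113 - 56 = 6102 - 56 = 6046$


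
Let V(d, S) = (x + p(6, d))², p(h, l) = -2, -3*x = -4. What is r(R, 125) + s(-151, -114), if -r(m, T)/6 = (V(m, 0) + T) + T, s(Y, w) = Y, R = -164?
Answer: -4961/3 ≈ -1653.7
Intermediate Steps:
x = 4/3 (x = -⅓*(-4) = 4/3 ≈ 1.3333)
V(d, S) = 4/9 (V(d, S) = (4/3 - 2)² = (-⅔)² = 4/9)
r(m, T) = -8/3 - 12*T (r(m, T) = -6*((4/9 + T) + T) = -6*(4/9 + 2*T) = -8/3 - 12*T)
r(R, 125) + s(-151, -114) = (-8/3 - 12*125) - 151 = (-8/3 - 1500) - 151 = -4508/3 - 151 = -4961/3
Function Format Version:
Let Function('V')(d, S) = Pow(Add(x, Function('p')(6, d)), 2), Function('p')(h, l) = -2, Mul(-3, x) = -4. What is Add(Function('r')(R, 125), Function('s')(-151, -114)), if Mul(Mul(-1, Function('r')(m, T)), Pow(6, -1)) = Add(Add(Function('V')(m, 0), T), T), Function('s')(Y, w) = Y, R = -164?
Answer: Rational(-4961, 3) ≈ -1653.7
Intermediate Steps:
x = Rational(4, 3) (x = Mul(Rational(-1, 3), -4) = Rational(4, 3) ≈ 1.3333)
Function('V')(d, S) = Rational(4, 9) (Function('V')(d, S) = Pow(Add(Rational(4, 3), -2), 2) = Pow(Rational(-2, 3), 2) = Rational(4, 9))
Function('r')(m, T) = Add(Rational(-8, 3), Mul(-12, T)) (Function('r')(m, T) = Mul(-6, Add(Add(Rational(4, 9), T), T)) = Mul(-6, Add(Rational(4, 9), Mul(2, T))) = Add(Rational(-8, 3), Mul(-12, T)))
Add(Function('r')(R, 125), Function('s')(-151, -114)) = Add(Add(Rational(-8, 3), Mul(-12, 125)), -151) = Add(Add(Rational(-8, 3), -1500), -151) = Add(Rational(-4508, 3), -151) = Rational(-4961, 3)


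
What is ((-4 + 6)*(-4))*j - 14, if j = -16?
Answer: 114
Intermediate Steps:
((-4 + 6)*(-4))*j - 14 = ((-4 + 6)*(-4))*(-16) - 14 = (2*(-4))*(-16) - 14 = -8*(-16) - 14 = 128 - 14 = 114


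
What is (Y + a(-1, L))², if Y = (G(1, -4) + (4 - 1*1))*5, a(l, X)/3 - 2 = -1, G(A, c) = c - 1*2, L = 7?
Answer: 144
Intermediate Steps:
G(A, c) = -2 + c (G(A, c) = c - 2 = -2 + c)
a(l, X) = 3 (a(l, X) = 6 + 3*(-1) = 6 - 3 = 3)
Y = -15 (Y = ((-2 - 4) + (4 - 1*1))*5 = (-6 + (4 - 1))*5 = (-6 + 3)*5 = -3*5 = -15)
(Y + a(-1, L))² = (-15 + 3)² = (-12)² = 144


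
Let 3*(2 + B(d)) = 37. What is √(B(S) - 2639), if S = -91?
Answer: I*√23658/3 ≈ 51.271*I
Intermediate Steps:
B(d) = 31/3 (B(d) = -2 + (⅓)*37 = -2 + 37/3 = 31/3)
√(B(S) - 2639) = √(31/3 - 2639) = √(-7886/3) = I*√23658/3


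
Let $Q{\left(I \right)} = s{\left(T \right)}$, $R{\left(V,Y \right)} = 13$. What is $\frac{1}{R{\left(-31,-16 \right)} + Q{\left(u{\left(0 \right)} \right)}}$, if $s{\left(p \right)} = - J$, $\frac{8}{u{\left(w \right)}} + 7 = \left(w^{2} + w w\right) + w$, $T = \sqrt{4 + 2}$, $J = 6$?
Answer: $\frac{1}{7} \approx 0.14286$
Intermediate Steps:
$T = \sqrt{6} \approx 2.4495$
$u{\left(w \right)} = \frac{8}{-7 + w + 2 w^{2}}$ ($u{\left(w \right)} = \frac{8}{-7 + \left(\left(w^{2} + w w\right) + w\right)} = \frac{8}{-7 + \left(\left(w^{2} + w^{2}\right) + w\right)} = \frac{8}{-7 + \left(2 w^{2} + w\right)} = \frac{8}{-7 + \left(w + 2 w^{2}\right)} = \frac{8}{-7 + w + 2 w^{2}}$)
$s{\left(p \right)} = -6$ ($s{\left(p \right)} = \left(-1\right) 6 = -6$)
$Q{\left(I \right)} = -6$
$\frac{1}{R{\left(-31,-16 \right)} + Q{\left(u{\left(0 \right)} \right)}} = \frac{1}{13 - 6} = \frac{1}{7}$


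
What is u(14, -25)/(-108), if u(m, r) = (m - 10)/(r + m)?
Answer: 1/297 ≈ 0.0033670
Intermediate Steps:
u(m, r) = (-10 + m)/(m + r)
u(14, -25)/(-108) = ((-10 + 14)/(14 - 25))/(-108) = (4/(-11))*(-1/108) = -1/11*4*(-1/108) = -4/11*(-1/108) = 1/297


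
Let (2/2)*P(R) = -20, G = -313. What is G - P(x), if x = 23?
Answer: -293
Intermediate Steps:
P(R) = -20
G - P(x) = -313 - 1*(-20) = -313 + 20 = -293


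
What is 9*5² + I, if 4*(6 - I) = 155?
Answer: 769/4 ≈ 192.25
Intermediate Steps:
I = -131/4 (I = 6 - ¼*155 = 6 - 155/4 = -131/4 ≈ -32.750)
9*5² + I = 9*5² - 131/4 = 9*25 - 131/4 = 225 - 131/4 = 769/4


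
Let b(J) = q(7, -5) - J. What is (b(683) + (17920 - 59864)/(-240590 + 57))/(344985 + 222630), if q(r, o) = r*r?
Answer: -152455978/136530138795 ≈ -0.0011166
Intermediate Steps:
q(r, o) = r**2
b(J) = 49 - J (b(J) = 7**2 - J = 49 - J)
(b(683) + (17920 - 59864)/(-240590 + 57))/(344985 + 222630) = ((49 - 1*683) + (17920 - 59864)/(-240590 + 57))/(344985 + 222630) = ((49 - 683) - 41944/(-240533))/567615 = (-634 - 41944*(-1/240533))*(1/567615) = (-634 + 41944/240533)*(1/567615) = -152455978/240533*1/567615 = -152455978/136530138795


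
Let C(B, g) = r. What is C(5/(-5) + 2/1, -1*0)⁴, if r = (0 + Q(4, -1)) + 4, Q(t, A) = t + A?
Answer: 2401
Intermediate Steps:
Q(t, A) = A + t
r = 7 (r = (0 + (-1 + 4)) + 4 = (0 + 3) + 4 = 3 + 4 = 7)
C(B, g) = 7
C(5/(-5) + 2/1, -1*0)⁴ = 7⁴ = 2401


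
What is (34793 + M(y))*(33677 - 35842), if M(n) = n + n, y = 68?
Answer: -75621285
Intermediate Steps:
M(n) = 2*n
(34793 + M(y))*(33677 - 35842) = (34793 + 2*68)*(33677 - 35842) = (34793 + 136)*(-2165) = 34929*(-2165) = -75621285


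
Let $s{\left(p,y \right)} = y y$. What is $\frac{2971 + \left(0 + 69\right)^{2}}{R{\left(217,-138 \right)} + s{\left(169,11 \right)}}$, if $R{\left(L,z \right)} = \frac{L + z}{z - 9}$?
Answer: $\frac{284151}{4427} \approx 64.186$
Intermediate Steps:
$R{\left(L,z \right)} = \frac{L + z}{-9 + z}$
$s{\left(p,y \right)} = y^{2}$
$\frac{2971 + \left(0 + 69\right)^{2}}{R{\left(217,-138 \right)} + s{\left(169,11 \right)}} = \frac{2971 + \left(0 + 69\right)^{2}}{\frac{217 - 138}{-9 - 138} + 11^{2}} = \frac{2971 + 69^{2}}{\frac{1}{-147} \cdot 79 + 121} = \frac{2971 + 4761}{\left(- \frac{1}{147}\right) 79 + 121} = \frac{7732}{- \frac{79}{147} + 121} = \frac{7732}{\frac{17708}{147}} = 7732 \cdot \frac{147}{17708} = \frac{284151}{4427}$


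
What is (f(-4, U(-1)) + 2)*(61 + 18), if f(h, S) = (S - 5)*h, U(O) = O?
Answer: 2054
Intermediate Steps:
f(h, S) = h*(-5 + S) (f(h, S) = (-5 + S)*h = h*(-5 + S))
(f(-4, U(-1)) + 2)*(61 + 18) = (-4*(-5 - 1) + 2)*(61 + 18) = (-4*(-6) + 2)*79 = (24 + 2)*79 = 26*79 = 2054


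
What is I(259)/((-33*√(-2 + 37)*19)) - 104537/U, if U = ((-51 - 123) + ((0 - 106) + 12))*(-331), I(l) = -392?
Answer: -104537/88708 + 56*√35/3135 ≈ -1.0728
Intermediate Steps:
U = 88708 (U = (-174 + (-106 + 12))*(-331) = (-174 - 94)*(-331) = -268*(-331) = 88708)
I(259)/((-33*√(-2 + 37)*19)) - 104537/U = -392*(-1/(627*√(-2 + 37))) - 104537/88708 = -392*(-√35/21945) - 104537*1/88708 = -392*(-√35/21945) - 104537/88708 = -(-56)*√35/3135 - 104537/88708 = 56*√35/3135 - 104537/88708 = -104537/88708 + 56*√35/3135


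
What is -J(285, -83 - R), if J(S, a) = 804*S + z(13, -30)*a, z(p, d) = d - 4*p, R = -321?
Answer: -209624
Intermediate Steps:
J(S, a) = -82*a + 804*S (J(S, a) = 804*S + (-30 - 4*13)*a = 804*S + (-30 - 52)*a = 804*S - 82*a = -82*a + 804*S)
-J(285, -83 - R) = -(-82*(-83 - 1*(-321)) + 804*285) = -(-82*(-83 + 321) + 229140) = -(-82*238 + 229140) = -(-19516 + 229140) = -1*209624 = -209624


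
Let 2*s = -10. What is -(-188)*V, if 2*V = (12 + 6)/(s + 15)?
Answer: 846/5 ≈ 169.20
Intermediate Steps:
s = -5 (s = (½)*(-10) = -5)
V = 9/10 (V = ((12 + 6)/(-5 + 15))/2 = (18/10)/2 = (18*(⅒))/2 = (½)*(9/5) = 9/10 ≈ 0.90000)
-(-188)*V = -(-188)*9/10 = -47*(-18/5) = 846/5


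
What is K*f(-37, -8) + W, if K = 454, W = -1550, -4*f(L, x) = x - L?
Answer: -9683/2 ≈ -4841.5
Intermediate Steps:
f(L, x) = -x/4 + L/4 (f(L, x) = -(x - L)/4 = -x/4 + L/4)
K*f(-37, -8) + W = 454*(-¼*(-8) + (¼)*(-37)) - 1550 = 454*(2 - 37/4) - 1550 = 454*(-29/4) - 1550 = -6583/2 - 1550 = -9683/2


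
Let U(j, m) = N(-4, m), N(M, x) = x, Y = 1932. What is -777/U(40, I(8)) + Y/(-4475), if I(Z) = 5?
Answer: -697347/4475 ≈ -155.83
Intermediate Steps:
U(j, m) = m
-777/U(40, I(8)) + Y/(-4475) = -777/5 + 1932/(-4475) = -777*⅕ + 1932*(-1/4475) = -777/5 - 1932/4475 = -697347/4475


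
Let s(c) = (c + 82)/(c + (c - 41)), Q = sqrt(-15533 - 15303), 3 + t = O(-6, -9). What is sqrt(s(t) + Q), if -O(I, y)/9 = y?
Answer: sqrt(736 + 1058*I*sqrt(7709))/23 ≈ 9.4074 + 9.3332*I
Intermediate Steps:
O(I, y) = -9*y
t = 78 (t = -3 - 9*(-9) = -3 + 81 = 78)
Q = 2*I*sqrt(7709) (Q = sqrt(-30836) = 2*I*sqrt(7709) ≈ 175.6*I)
s(c) = (82 + c)/(-41 + 2*c) (s(c) = (82 + c)/(c + (-41 + c)) = (82 + c)/(-41 + 2*c))
sqrt(s(t) + Q) = sqrt((82 + 78)/(-41 + 2*78) + 2*I*sqrt(7709)) = sqrt(160/(-41 + 156) + 2*I*sqrt(7709)) = sqrt(160/115 + 2*I*sqrt(7709)) = sqrt((1/115)*160 + 2*I*sqrt(7709)) = sqrt(32/23 + 2*I*sqrt(7709))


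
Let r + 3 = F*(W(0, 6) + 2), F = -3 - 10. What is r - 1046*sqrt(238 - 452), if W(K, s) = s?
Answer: -107 - 1046*I*sqrt(214) ≈ -107.0 - 15302.0*I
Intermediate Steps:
F = -13
r = -107 (r = -3 - 13*(6 + 2) = -3 - 13*8 = -3 - 104 = -107)
r - 1046*sqrt(238 - 452) = -107 - 1046*sqrt(238 - 452) = -107 - 1046*I*sqrt(214)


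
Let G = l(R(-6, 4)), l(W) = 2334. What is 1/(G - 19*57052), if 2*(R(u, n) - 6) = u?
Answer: -1/1081654 ≈ -9.2451e-7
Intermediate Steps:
R(u, n) = 6 + u/2
G = 2334
1/(G - 19*57052) = 1/(2334 - 19*57052) = 1/(2334 - 1083988) = 1/(-1081654) = -1/1081654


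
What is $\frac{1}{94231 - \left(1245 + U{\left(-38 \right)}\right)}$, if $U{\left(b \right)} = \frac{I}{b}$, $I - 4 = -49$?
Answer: $\frac{38}{3533423} \approx 1.0754 \cdot 10^{-5}$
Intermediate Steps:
$I = -45$ ($I = 4 - 49 = -45$)
$U{\left(b \right)} = - \frac{45}{b}$
$\frac{1}{94231 - \left(1245 + U{\left(-38 \right)}\right)} = \frac{1}{94231 + \left(3 \left(-415\right) - - \frac{45}{-38}\right)} = \frac{1}{94231 - \left(1245 - - \frac{45}{38}\right)} = \frac{1}{94231 - \frac{47355}{38}} = \frac{1}{\frac{3533423}{38}} = \frac{38}{3533423}$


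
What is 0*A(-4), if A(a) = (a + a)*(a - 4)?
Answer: 0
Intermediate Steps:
A(a) = 2*a*(-4 + a) (A(a) = (2*a)*(-4 + a) = 2*a*(-4 + a))
0*A(-4) = 0*(2*(-4)*(-4 - 4)) = 0*(2*(-4)*(-8)) = 0*64 = 0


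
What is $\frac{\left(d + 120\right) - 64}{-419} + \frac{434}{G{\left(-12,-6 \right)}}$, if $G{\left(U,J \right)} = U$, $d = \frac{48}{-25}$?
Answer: $- \frac{2281187}{62850} \approx -36.296$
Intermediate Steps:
$d = - \frac{48}{25}$ ($d = 48 \left(- \frac{1}{25}\right) = - \frac{48}{25} \approx -1.92$)
$\frac{\left(d + 120\right) - 64}{-419} + \frac{434}{G{\left(-12,-6 \right)}} = \frac{\left(- \frac{48}{25} + 120\right) - 64}{-419} + \frac{434}{-12} = \left(\frac{2952}{25} - 64\right) \left(- \frac{1}{419}\right) + 434 \left(- \frac{1}{12}\right) = \frac{1352}{25} \left(- \frac{1}{419}\right) - \frac{217}{6} = - \frac{1352}{10475} - \frac{217}{6} = - \frac{2281187}{62850}$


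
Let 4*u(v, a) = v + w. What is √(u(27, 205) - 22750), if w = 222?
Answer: I*√90751/2 ≈ 150.62*I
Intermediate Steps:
u(v, a) = 111/2 + v/4 (u(v, a) = (v + 222)/4 = (222 + v)/4 = 111/2 + v/4)
√(u(27, 205) - 22750) = √((111/2 + (¼)*27) - 22750) = √((111/2 + 27/4) - 22750) = √(249/4 - 22750) = √(-90751/4) = I*√90751/2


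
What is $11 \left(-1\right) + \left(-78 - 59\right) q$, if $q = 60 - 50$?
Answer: $-1381$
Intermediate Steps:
$q = 10$ ($q = 60 - 50 = 10$)
$11 \left(-1\right) + \left(-78 - 59\right) q = 11 \left(-1\right) + \left(-78 - 59\right) 10 = -11 + \left(-78 - 59\right) 10 = -11 - 1370 = -1381$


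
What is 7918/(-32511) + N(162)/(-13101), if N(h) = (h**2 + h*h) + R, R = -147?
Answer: -601797323/141975537 ≈ -4.2387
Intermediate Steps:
N(h) = -147 + 2*h**2 (N(h) = (h**2 + h*h) - 147 = (h**2 + h**2) - 147 = 2*h**2 - 147 = -147 + 2*h**2)
7918/(-32511) + N(162)/(-13101) = 7918/(-32511) + (-147 + 2*162**2)/(-13101) = 7918*(-1/32511) + (-147 + 2*26244)*(-1/13101) = -7918/32511 + (-147 + 52488)*(-1/13101) = -7918/32511 + 52341*(-1/13101) = -7918/32511 - 17447/4367 = -601797323/141975537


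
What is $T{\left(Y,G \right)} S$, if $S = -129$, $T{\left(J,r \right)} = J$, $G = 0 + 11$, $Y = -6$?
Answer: $774$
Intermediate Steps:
$G = 11$
$T{\left(Y,G \right)} S = \left(-6\right) \left(-129\right) = 774$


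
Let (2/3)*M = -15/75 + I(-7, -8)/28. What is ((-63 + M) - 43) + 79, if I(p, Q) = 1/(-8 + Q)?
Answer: -122319/4480 ≈ -27.303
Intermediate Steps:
M = -1359/4480 (M = 3*(-15/75 + 1/(-8 - 8*28))/2 = 3*(-15*1/75 + (1/28)/(-16))/2 = 3*(-1/5 - 1/16*1/28)/2 = 3*(-1/5 - 1/448)/2 = (3/2)*(-453/2240) = -1359/4480 ≈ -0.30335)
((-63 + M) - 43) + 79 = ((-63 - 1359/4480) - 43) + 79 = (-283599/4480 - 43) + 79 = -476239/4480 + 79 = -122319/4480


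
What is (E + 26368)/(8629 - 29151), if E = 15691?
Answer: -42059/20522 ≈ -2.0495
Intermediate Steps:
(E + 26368)/(8629 - 29151) = (15691 + 26368)/(8629 - 29151) = 42059/(-20522) = 42059*(-1/20522) = -42059/20522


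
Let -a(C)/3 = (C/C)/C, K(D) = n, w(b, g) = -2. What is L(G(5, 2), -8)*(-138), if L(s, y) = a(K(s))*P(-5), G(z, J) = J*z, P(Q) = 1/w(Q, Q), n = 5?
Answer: -207/5 ≈ -41.400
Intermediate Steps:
P(Q) = -1/2 (P(Q) = 1/(-2) = -1/2)
K(D) = 5
a(C) = -3/C (a(C) = -3*C/C/C = -3/C)
L(s, y) = 3/10 (L(s, y) = -3/5*(-1/2) = 3/10)
L(G(5, 2), -8)*(-138) = (3/10)*(-138) = -207/5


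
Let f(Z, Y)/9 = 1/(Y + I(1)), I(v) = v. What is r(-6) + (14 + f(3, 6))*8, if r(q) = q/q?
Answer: 863/7 ≈ 123.29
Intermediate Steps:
r(q) = 1
f(Z, Y) = 9/(1 + Y) (f(Z, Y) = 9/(Y + 1) = 9/(1 + Y))
r(-6) + (14 + f(3, 6))*8 = 1 + (14 + 9/(1 + 6))*8 = 1 + (14 + 9/7)*8 = 1 + (107/7)*8 = 1 + 856/7 = 863/7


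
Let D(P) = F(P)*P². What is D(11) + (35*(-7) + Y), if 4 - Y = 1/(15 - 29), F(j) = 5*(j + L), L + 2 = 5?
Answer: 115207/14 ≈ 8229.1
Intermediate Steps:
L = 3 (L = -2 + 5 = 3)
F(j) = 15 + 5*j (F(j) = 5*(j + 3) = 5*(3 + j) = 15 + 5*j)
D(P) = P²*(15 + 5*P) (D(P) = (15 + 5*P)*P² = P²*(15 + 5*P))
Y = 57/14 (Y = 4 - 1/(15 - 29) = 4 - 1/(-14) = 4 - 1*(-1/14) = 4 + 1/14 = 57/14 ≈ 4.0714)
D(11) + (35*(-7) + Y) = 5*11²*(3 + 11) + (35*(-7) + 57/14) = 5*121*14 + (-245 + 57/14) = 8470 - 3373/14 = 115207/14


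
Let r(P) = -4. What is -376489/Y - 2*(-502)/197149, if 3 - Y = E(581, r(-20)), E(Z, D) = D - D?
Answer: -74224426849/591447 ≈ -1.2550e+5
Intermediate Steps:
E(Z, D) = 0
Y = 3 (Y = 3 - 1*0 = 3 + 0 = 3)
-376489/Y - 2*(-502)/197149 = -376489/3 - 2*(-502)/197149 = -376489*⅓ + 1004*(1/197149) = -376489/3 + 1004/197149 = -74224426849/591447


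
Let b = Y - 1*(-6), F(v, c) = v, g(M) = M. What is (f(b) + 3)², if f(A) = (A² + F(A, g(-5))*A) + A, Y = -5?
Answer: 36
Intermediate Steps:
b = 1 (b = -5 - 1*(-6) = -5 + 6 = 1)
f(A) = A + 2*A² (f(A) = (A² + A*A) + A = (A² + A²) + A = 2*A² + A = A + 2*A²)
(f(b) + 3)² = (1*(1 + 2*1) + 3)² = (1*(1 + 2) + 3)² = (1*3 + 3)² = (3 + 3)² = 6² = 36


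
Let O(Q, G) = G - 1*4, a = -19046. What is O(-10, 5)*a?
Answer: -19046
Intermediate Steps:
O(Q, G) = -4 + G (O(Q, G) = G - 4 = -4 + G)
O(-10, 5)*a = (-4 + 5)*(-19046) = 1*(-19046) = -19046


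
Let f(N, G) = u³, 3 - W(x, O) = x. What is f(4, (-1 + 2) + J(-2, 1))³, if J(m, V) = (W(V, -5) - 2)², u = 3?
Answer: 19683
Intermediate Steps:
W(x, O) = 3 - x
J(m, V) = (1 - V)² (J(m, V) = ((3 - V) - 2)² = (1 - V)²)
f(N, G) = 27 (f(N, G) = 3³ = 27)
f(4, (-1 + 2) + J(-2, 1))³ = 27³ = 19683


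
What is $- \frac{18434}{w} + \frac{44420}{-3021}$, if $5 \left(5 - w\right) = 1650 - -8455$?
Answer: $- \frac{5643601}{1015056} \approx -5.5599$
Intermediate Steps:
$w = -2016$ ($w = 5 - \frac{1650 - -8455}{5} = 5 - \frac{1650 + 8455}{5} = 5 - 2021 = -2016$)
$- \frac{18434}{w} + \frac{44420}{-3021} = - \frac{18434}{-2016} + \frac{44420}{-3021} = \left(-18434\right) \left(- \frac{1}{2016}\right) + 44420 \left(- \frac{1}{3021}\right) = \frac{9217}{1008} - \frac{44420}{3021} = - \frac{5643601}{1015056}$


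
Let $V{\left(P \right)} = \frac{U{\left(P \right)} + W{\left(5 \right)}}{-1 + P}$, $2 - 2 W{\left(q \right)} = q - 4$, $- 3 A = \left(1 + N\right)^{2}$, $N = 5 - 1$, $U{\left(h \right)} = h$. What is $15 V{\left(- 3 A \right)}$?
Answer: $\frac{255}{16} \approx 15.938$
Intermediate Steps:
$N = 4$
$A = - \frac{25}{3}$ ($A = - \frac{\left(1 + 4\right)^{2}}{3} = - \frac{5^{2}}{3} = \left(- \frac{1}{3}\right) 25 = - \frac{25}{3} \approx -8.3333$)
$W{\left(q \right)} = 3 - \frac{q}{2}$ ($W{\left(q \right)} = 1 - \frac{q - 4}{2} = 1 - \frac{-4 + q}{2} = 1 - \left(-2 + \frac{q}{2}\right) = 3 - \frac{q}{2}$)
$V{\left(P \right)} = \frac{\frac{1}{2} + P}{-1 + P}$ ($V{\left(P \right)} = \frac{P + \left(3 - \frac{5}{2}\right)}{-1 + P} = \frac{P + \frac{1}{2}}{-1 + P} = \frac{\frac{1}{2} + P}{-1 + P}$)
$15 V{\left(- 3 A \right)} = 15 \frac{\frac{1}{2} - -25}{-1 - -25} = 15 \frac{\frac{1}{2} + 25}{-1 + 25} = 15 \cdot \frac{1}{24} \cdot \frac{51}{2} = 15 \cdot \frac{17}{16} = \frac{255}{16}$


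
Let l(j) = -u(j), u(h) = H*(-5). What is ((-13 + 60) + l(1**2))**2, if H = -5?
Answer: 484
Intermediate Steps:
u(h) = 25 (u(h) = -5*(-5) = 25)
l(j) = -25 (l(j) = -1*25 = -25)
((-13 + 60) + l(1**2))**2 = ((-13 + 60) - 25)**2 = (47 - 25)**2 = 22**2 = 484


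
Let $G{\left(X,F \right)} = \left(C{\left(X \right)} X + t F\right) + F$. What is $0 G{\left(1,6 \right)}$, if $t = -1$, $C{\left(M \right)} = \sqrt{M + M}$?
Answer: $0$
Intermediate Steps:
$C{\left(M \right)} = \sqrt{2} \sqrt{M}$ ($C{\left(M \right)} = \sqrt{2 M} = \sqrt{2} \sqrt{M}$)
$G{\left(X,F \right)} = \sqrt{2} X^{\frac{3}{2}}$ ($G{\left(X,F \right)} = \left(\sqrt{2} \sqrt{X} X - F\right) + F = \left(\sqrt{2} X^{\frac{3}{2}} - F\right) + F = \left(- F + \sqrt{2} X^{\frac{3}{2}}\right) + F = \sqrt{2} X^{\frac{3}{2}}$)
$0 G{\left(1,6 \right)} = 0 \sqrt{2} \cdot 1^{\frac{3}{2}} = 0 \sqrt{2} \cdot 1 = 0 \sqrt{2} = 0$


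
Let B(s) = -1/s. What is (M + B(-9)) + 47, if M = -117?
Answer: -629/9 ≈ -69.889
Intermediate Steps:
(M + B(-9)) + 47 = (-117 - 1/(-9)) + 47 = (-117 - 1*(-1/9)) + 47 = (-117 + 1/9) + 47 = -1052/9 + 47 = -629/9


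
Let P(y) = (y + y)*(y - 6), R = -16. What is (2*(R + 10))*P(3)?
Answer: 216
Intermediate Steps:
P(y) = 2*y*(-6 + y) (P(y) = (2*y)*(-6 + y) = 2*y*(-6 + y))
(2*(R + 10))*P(3) = (2*(-16 + 10))*(2*3*(-6 + 3)) = (2*(-6))*(2*3*(-3)) = -12*(-18) = 216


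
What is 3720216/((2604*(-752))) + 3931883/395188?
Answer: 2093165331/260033704 ≈ 8.0496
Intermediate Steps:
3720216/((2604*(-752))) + 3931883/395188 = 3720216/(-1958208) + 3931883*(1/395188) = 3720216*(-1/1958208) + 3931883/395188 = -155009/81592 + 3931883/395188 = 2093165331/260033704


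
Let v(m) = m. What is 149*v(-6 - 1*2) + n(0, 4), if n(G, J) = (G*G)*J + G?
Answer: -1192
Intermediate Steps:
n(G, J) = G + J*G² (n(G, J) = G²*J + G = J*G² + G = G + J*G²)
149*v(-6 - 1*2) + n(0, 4) = 149*(-6 - 1*2) + 0*(1 + 0*4) = 149*(-6 - 2) + 0*(1 + 0) = 149*(-8) + 0*1 = -1192 + 0 = -1192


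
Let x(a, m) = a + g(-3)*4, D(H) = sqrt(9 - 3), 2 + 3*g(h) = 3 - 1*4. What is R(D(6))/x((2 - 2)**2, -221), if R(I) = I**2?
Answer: -3/2 ≈ -1.5000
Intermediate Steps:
g(h) = -1 (g(h) = -2/3 + (3 - 1*4)/3 = -2/3 + (3 - 4)/3 = -2/3 + (1/3)*(-1) = -2/3 - 1/3 = -1)
D(H) = sqrt(6)
x(a, m) = -4 + a (x(a, m) = a - 1*4 = a - 4 = -4 + a)
R(D(6))/x((2 - 2)**2, -221) = (sqrt(6))**2/(-4 + (2 - 2)**2) = 6/(-4 + 0**2) = 6/(-4 + 0) = 6/(-4) = 6*(-1/4) = -3/2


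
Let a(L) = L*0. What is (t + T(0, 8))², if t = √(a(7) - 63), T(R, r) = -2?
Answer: (2 - 3*I*√7)² ≈ -59.0 - 31.749*I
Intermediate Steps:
a(L) = 0
t = 3*I*√7 (t = √(0 - 63) = √(-63) = 3*I*√7 ≈ 7.9373*I)
(t + T(0, 8))² = (3*I*√7 - 2)² = (-2 + 3*I*√7)²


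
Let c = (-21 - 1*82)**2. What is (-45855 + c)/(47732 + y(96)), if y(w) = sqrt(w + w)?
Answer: -210295259/284792954 + 17623*sqrt(3)/142396477 ≈ -0.73820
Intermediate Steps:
y(w) = sqrt(2)*sqrt(w) (y(w) = sqrt(2*w) = sqrt(2)*sqrt(w))
c = 10609 (c = (-21 - 82)**2 = (-103)**2 = 10609)
(-45855 + c)/(47732 + y(96)) = (-45855 + 10609)/(47732 + sqrt(2)*sqrt(96)) = -35246/(47732 + sqrt(2)*(4*sqrt(6))) = -35246/(47732 + 8*sqrt(3))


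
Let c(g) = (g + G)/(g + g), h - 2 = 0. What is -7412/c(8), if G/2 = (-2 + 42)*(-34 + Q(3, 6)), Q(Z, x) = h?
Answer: 14824/319 ≈ 46.470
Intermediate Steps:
h = 2 (h = 2 + 0 = 2)
Q(Z, x) = 2
G = -2560 (G = 2*((-2 + 42)*(-34 + 2)) = 2*(40*(-32)) = 2*(-1280) = -2560)
c(g) = (-2560 + g)/(2*g) (c(g) = (g - 2560)/(g + g) = (-2560 + g)/((2*g)) = (-2560 + g)*(1/(2*g)) = (-2560 + g)/(2*g))
-7412/c(8) = -7412*16/(-2560 + 8) = -7412/((½)*(⅛)*(-2552)) = -7412/(-319/2) = -7412*(-2/319) = 14824/319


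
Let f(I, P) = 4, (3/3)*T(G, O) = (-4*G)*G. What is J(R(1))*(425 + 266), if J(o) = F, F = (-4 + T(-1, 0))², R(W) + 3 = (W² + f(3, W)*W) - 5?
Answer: 44224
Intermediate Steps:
T(G, O) = -4*G² (T(G, O) = (-4*G)*G = -4*G²)
R(W) = -8 + W² + 4*W (R(W) = -3 + ((W² + 4*W) - 5) = -3 + (-5 + W² + 4*W) = -8 + W² + 4*W)
F = 64 (F = (-4 - 4*(-1)²)² = (-4 - 4*1)² = (-4 - 4)² = (-8)² = 64)
J(o) = 64
J(R(1))*(425 + 266) = 64*(425 + 266) = 64*691 = 44224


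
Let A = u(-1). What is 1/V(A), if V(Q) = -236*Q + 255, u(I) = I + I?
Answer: 1/727 ≈ 0.0013755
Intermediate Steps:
u(I) = 2*I
A = -2 (A = 2*(-1) = -2)
V(Q) = 255 - 236*Q
1/V(A) = 1/(255 - 236*(-2)) = 1/(255 + 472) = 1/727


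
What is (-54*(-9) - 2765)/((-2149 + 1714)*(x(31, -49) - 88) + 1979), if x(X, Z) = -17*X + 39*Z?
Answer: -2279/1100789 ≈ -0.0020703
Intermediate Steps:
(-54*(-9) - 2765)/((-2149 + 1714)*(x(31, -49) - 88) + 1979) = (-54*(-9) - 2765)/((-2149 + 1714)*((-17*31 + 39*(-49)) - 88) + 1979) = (486 - 2765)/(-435*((-527 - 1911) - 88) + 1979) = -2279/(-435*(-2438 - 88) + 1979) = -2279/(-435*(-2526) + 1979) = -2279/(1098810 + 1979) = -2279/1100789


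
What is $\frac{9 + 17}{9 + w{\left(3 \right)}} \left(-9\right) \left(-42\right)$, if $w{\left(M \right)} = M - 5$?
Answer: $1404$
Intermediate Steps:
$w{\left(M \right)} = -5 + M$
$\frac{9 + 17}{9 + w{\left(3 \right)}} \left(-9\right) \left(-42\right) = \frac{9 + 17}{9 + \left(-5 + 3\right)} \left(-9\right) \left(-42\right) = \frac{26}{9 - 2} \left(-9\right) \left(-42\right) = \frac{26}{7} \left(-9\right) \left(-42\right) = \left(- \frac{234}{7}\right) \left(-42\right) = 1404$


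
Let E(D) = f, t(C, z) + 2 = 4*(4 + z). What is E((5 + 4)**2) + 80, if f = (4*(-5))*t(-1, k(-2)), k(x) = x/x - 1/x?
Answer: -320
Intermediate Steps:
k(x) = 1 - 1/x
t(C, z) = 14 + 4*z (t(C, z) = -2 + 4*(4 + z) = -2 + (16 + 4*z) = 14 + 4*z)
f = -400 (f = (4*(-5))*(14 + 4*((-1 - 2)/(-2))) = -20*(14 + 4*(-1/2*(-3))) = -20*(14 + 4*(3/2)) = -20*(14 + 6) = -20*20 = -400)
E(D) = -400
E((5 + 4)**2) + 80 = -400 + 80 = -320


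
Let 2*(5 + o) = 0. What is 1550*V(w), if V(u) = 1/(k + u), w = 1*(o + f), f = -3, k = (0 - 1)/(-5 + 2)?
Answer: -4650/23 ≈ -202.17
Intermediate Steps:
o = -5 (o = -5 + (½)*0 = -5 + 0 = -5)
k = ⅓ (k = -1/(-3) = -1*(-⅓) = ⅓ ≈ 0.33333)
w = -8 (w = 1*(-5 - 3) = 1*(-8) = -8)
V(u) = 1/(⅓ + u)
1550*V(w) = 1550*(3/(1 + 3*(-8))) = 1550*(3/(1 - 24)) = 1550*(3/(-23)) = 1550*(3*(-1/23)) = 1550*(-3/23) = -4650/23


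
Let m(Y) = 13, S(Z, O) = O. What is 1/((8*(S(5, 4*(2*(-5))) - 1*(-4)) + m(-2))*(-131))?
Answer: 1/36025 ≈ 2.7759e-5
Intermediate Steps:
1/((8*(S(5, 4*(2*(-5))) - 1*(-4)) + m(-2))*(-131)) = 1/((8*(4*(2*(-5)) - 1*(-4)) + 13)*(-131)) = 1/((8*(4*(-10) + 4) + 13)*(-131)) = 1/((8*(-40 + 4) + 13)*(-131)) = 1/((8*(-36) + 13)*(-131)) = 1/((-288 + 13)*(-131)) = 1/(-275*(-131)) = 1/36025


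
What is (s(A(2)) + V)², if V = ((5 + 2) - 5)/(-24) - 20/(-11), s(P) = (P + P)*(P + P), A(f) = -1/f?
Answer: 130321/17424 ≈ 7.4794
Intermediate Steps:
s(P) = 4*P² (s(P) = (2*P)*(2*P) = 4*P²)
V = 229/132 (V = (7 - 5)*(-1/24) - 20*(-1/11) = 2*(-1/24) + 20/11 = -1/12 + 20/11 = 229/132 ≈ 1.7348)
(s(A(2)) + V)² = (4*(-1/2)² + 229/132)² = (4*(-1*½)² + 229/132)² = (4*(-½)² + 229/132)² = (4*(¼) + 229/132)² = (1 + 229/132)² = (361/132)² = 130321/17424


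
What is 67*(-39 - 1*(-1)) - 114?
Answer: -2660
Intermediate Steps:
67*(-39 - 1*(-1)) - 114 = 67*(-39 + 1) - 114 = 67*(-38) - 114 = -2546 - 114 = -2660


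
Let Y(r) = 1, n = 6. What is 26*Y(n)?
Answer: 26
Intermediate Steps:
26*Y(n) = 26*1 = 26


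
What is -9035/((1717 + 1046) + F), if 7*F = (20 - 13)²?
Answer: -1807/554 ≈ -3.2617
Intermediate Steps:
F = 7 (F = (20 - 13)²/7 = (⅐)*7² = (⅐)*49 = 7)
-9035/((1717 + 1046) + F) = -9035/((1717 + 1046) + 7) = -9035/(2763 + 7) = -9035/2770 = -9035*1/2770 = -1807/554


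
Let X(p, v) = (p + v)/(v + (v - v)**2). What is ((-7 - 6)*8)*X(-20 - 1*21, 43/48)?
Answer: 200200/43 ≈ 4655.8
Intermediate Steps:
X(p, v) = (p + v)/v (X(p, v) = (p + v)/(v + 0**2) = (p + v)/(v + 0) = (p + v)/v)
((-7 - 6)*8)*X(-20 - 1*21, 43/48) = ((-7 - 6)*8)*(((-20 - 1*21) + 43/48)/((43/48))) = (-13*8)*(((-20 - 21) + 43*(1/48))/((43*(1/48)))) = -104*(-41 + 43/48)/43/48 = -4992*(-1925)/(43*48) = -104*(-1925/43) = 200200/43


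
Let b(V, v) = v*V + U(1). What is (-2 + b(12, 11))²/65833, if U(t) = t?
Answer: 17161/65833 ≈ 0.26067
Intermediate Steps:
b(V, v) = 1 + V*v (b(V, v) = v*V + 1 = V*v + 1 = 1 + V*v)
(-2 + b(12, 11))²/65833 = (-2 + (1 + 12*11))²/65833 = (-2 + (1 + 132))²*(1/65833) = (-2 + 133)²*(1/65833) = 131²*(1/65833) = 17161*(1/65833) = 17161/65833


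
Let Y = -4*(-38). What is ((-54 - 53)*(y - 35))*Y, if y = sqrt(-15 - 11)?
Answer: 569240 - 16264*I*sqrt(26) ≈ 5.6924e+5 - 82931.0*I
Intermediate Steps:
y = I*sqrt(26) (y = sqrt(-26) = I*sqrt(26) ≈ 5.099*I)
Y = 152
((-54 - 53)*(y - 35))*Y = ((-54 - 53)*(I*sqrt(26) - 35))*152 = -107*(-35 + I*sqrt(26))*152 = (3745 - 107*I*sqrt(26))*152 = 569240 - 16264*I*sqrt(26)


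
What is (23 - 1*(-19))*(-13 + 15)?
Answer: 84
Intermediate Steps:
(23 - 1*(-19))*(-13 + 15) = (23 + 19)*2 = 42*2 = 84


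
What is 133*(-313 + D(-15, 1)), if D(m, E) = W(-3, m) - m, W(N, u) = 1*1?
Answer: -39501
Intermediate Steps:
W(N, u) = 1
D(m, E) = 1 - m
133*(-313 + D(-15, 1)) = 133*(-313 + (1 - 1*(-15))) = 133*(-313 + (1 + 15)) = 133*(-313 + 16) = 133*(-297) = -39501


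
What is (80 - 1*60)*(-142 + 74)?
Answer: -1360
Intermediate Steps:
(80 - 1*60)*(-142 + 74) = (80 - 60)*(-68) = 20*(-68) = -1360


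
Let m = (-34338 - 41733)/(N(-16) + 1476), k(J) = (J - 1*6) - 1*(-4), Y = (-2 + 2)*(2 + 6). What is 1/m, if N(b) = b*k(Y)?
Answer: -1508/76071 ≈ -0.019824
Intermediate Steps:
Y = 0 (Y = 0*8 = 0)
k(J) = -2 + J (k(J) = (J - 6) + 4 = (-6 + J) + 4 = -2 + J)
N(b) = -2*b (N(b) = b*(-2 + 0) = b*(-2) = -2*b)
m = -76071/1508 (m = (-34338 - 41733)/(-2*(-16) + 1476) = -76071/(32 + 1476) = -76071/1508 ≈ -50.445)
1/m = 1/(-76071/1508) = -1508/76071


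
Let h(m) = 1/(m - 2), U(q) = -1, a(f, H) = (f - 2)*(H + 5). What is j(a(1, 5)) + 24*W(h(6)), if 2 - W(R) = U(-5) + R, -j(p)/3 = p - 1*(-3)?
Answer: 87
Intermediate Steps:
a(f, H) = (-2 + f)*(5 + H)
j(p) = -9 - 3*p (j(p) = -3*(p - 1*(-3)) = -3*(p + 3) = -3*(3 + p) = -9 - 3*p)
h(m) = 1/(-2 + m)
W(R) = 3 - R (W(R) = 2 - (-1 + R) = 2 + (1 - R) = 3 - R)
j(a(1, 5)) + 24*W(h(6)) = (-9 - 3*(-10 - 2*5 + 5*1 + 5*1)) + 24*(3 - 1/(-2 + 6)) = (-9 - 3*(-10 - 10 + 5 + 5)) + 24*(3 - 1/4) = (-9 - 3*(-10)) + 24*(3 - 1*¼) = (-9 + 30) + 24*(3 - ¼) = 21 + 24*(11/4) = 21 + 66 = 87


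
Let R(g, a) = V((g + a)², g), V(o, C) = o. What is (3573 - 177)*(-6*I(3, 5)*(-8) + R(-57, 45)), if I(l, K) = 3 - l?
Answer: 489024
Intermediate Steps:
R(g, a) = (a + g)² (R(g, a) = (g + a)² = (a + g)²)
(3573 - 177)*(-6*I(3, 5)*(-8) + R(-57, 45)) = (3573 - 177)*(-6*(3 - 1*3)*(-8) + (45 - 57)²) = 3396*(-6*(3 - 3)*(-8) + (-12)²) = 3396*(-6*0*(-8) + 144) = 3396*(0*(-8) + 144) = 3396*(0 + 144) = 3396*144 = 489024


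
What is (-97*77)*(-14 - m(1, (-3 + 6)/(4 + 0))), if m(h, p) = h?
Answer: 112035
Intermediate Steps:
(-97*77)*(-14 - m(1, (-3 + 6)/(4 + 0))) = (-97*77)*(-14 - 1*1) = -7469*(-14 - 1) = -7469*(-15) = 112035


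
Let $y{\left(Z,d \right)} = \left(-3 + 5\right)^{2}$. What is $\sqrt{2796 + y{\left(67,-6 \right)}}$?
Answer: $20 \sqrt{7} \approx 52.915$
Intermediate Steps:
$y{\left(Z,d \right)} = 4$ ($y{\left(Z,d \right)} = 2^{2} = 4$)
$\sqrt{2796 + y{\left(67,-6 \right)}} = \sqrt{2796 + 4} = \sqrt{2800} = 20 \sqrt{7}$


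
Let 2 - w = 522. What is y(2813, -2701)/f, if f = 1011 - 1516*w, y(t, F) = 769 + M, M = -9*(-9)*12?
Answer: 1741/789331 ≈ 0.0022057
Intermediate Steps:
w = -520 (w = 2 - 1*522 = 2 - 522 = -520)
M = 972 (M = 81*12 = 972)
y(t, F) = 1741 (y(t, F) = 769 + 972 = 1741)
f = 789331 (f = 1011 - 1516*(-520) = 1011 + 788320 = 789331)
y(2813, -2701)/f = 1741/789331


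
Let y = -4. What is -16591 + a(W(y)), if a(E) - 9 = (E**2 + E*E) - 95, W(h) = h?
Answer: -16645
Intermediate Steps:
a(E) = -86 + 2*E**2 (a(E) = 9 + ((E**2 + E*E) - 95) = 9 + ((E**2 + E**2) - 95) = 9 + (2*E**2 - 95) = 9 + (-95 + 2*E**2) = -86 + 2*E**2)
-16591 + a(W(y)) = -16591 + (-86 + 2*(-4)**2) = -16591 + (-86 + 2*16) = -16591 + (-86 + 32) = -16591 - 54 = -16645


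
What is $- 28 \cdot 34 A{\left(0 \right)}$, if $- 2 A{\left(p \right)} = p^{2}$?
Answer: $0$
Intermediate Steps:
$A{\left(p \right)} = - \frac{p^{2}}{2}$
$- 28 \cdot 34 A{\left(0 \right)} = - 28 \cdot 34 \left(- \frac{0^{2}}{2}\right) = - 952 \left(\left(- \frac{1}{2}\right) 0\right) = - 952 \cdot 0 = \left(-1\right) 0 = 0$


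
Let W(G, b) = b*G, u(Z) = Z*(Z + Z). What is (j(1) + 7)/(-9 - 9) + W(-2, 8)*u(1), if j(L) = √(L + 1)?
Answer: -583/18 - √2/18 ≈ -32.467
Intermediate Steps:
u(Z) = 2*Z² (u(Z) = Z*(2*Z) = 2*Z²)
j(L) = √(1 + L)
W(G, b) = G*b
(j(1) + 7)/(-9 - 9) + W(-2, 8)*u(1) = (√(1 + 1) + 7)/(-9 - 9) + (-2*8)*(2*1²) = (√2 + 7)/(-18) - 32 = (7 + √2)*(-1/18) - 16*2 = (-7/18 - √2/18) - 32 = -583/18 - √2/18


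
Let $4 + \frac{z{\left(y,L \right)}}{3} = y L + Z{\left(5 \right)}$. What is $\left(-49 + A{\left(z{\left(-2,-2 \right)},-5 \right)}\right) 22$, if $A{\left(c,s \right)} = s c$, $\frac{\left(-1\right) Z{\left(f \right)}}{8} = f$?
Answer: $12122$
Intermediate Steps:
$Z{\left(f \right)} = - 8 f$
$z{\left(y,L \right)} = -132 + 3 L y$ ($z{\left(y,L \right)} = -12 + 3 \left(y L - 40\right) = -12 + 3 \left(L y - 40\right) = -12 + 3 \left(-40 + L y\right) = -12 + \left(-120 + 3 L y\right) = -132 + 3 L y$)
$A{\left(c,s \right)} = c s$
$\left(-49 + A{\left(z{\left(-2,-2 \right)},-5 \right)}\right) 22 = \left(-49 + \left(-132 + 3 \left(-2\right) \left(-2\right)\right) \left(-5\right)\right) 22 = \left(-49 + \left(-132 + 12\right) \left(-5\right)\right) 22 = \left(-49 - -600\right) 22 = \left(-49 + 600\right) 22 = 551 \cdot 22 = 12122$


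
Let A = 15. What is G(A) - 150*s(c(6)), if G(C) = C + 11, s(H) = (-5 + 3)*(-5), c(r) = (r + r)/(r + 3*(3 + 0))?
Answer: -1474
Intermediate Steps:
c(r) = 2*r/(9 + r) (c(r) = (2*r)/(r + 3*3) = (2*r)/(r + 9) = (2*r)/(9 + r) = 2*r/(9 + r))
s(H) = 10 (s(H) = -2*(-5) = 10)
G(C) = 11 + C
G(A) - 150*s(c(6)) = (11 + 15) - 150*10 = 26 - 1500 = -1474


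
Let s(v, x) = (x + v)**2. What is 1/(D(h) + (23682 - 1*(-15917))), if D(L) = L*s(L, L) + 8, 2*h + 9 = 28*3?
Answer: 2/501089 ≈ 3.9913e-6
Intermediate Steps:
s(v, x) = (v + x)**2
h = 75/2 (h = -9/2 + (28*3)/2 = -9/2 + (1/2)*84 = -9/2 + 42 = 75/2 ≈ 37.500)
D(L) = 8 + 4*L**3 (D(L) = L*(L + L)**2 + 8 = L*(2*L)**2 + 8 = L*(4*L**2) + 8 = 4*L**3 + 8 = 8 + 4*L**3)
1/(D(h) + (23682 - 1*(-15917))) = 1/((8 + 4*(75/2)**3) + (23682 - 1*(-15917))) = 1/((8 + 4*(421875/8)) + (23682 + 15917)) = 1/((8 + 421875/2) + 39599) = 1/(421891/2 + 39599) = 1/(501089/2) = 2/501089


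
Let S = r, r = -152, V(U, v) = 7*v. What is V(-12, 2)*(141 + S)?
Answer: -154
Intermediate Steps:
S = -152
V(-12, 2)*(141 + S) = (7*2)*(141 - 152) = 14*(-11) = -154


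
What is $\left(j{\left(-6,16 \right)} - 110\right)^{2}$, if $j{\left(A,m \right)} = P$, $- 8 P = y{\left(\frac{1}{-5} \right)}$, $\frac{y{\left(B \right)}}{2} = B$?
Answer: $\frac{4835601}{400} \approx 12089.0$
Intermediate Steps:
$y{\left(B \right)} = 2 B$
$P = \frac{1}{20}$ ($P = - \frac{2 \frac{1}{-5}}{8} = - \frac{2 \left(- \frac{1}{5}\right)}{8} = \left(- \frac{1}{8}\right) \left(- \frac{2}{5}\right) = \frac{1}{20} \approx 0.05$)
$j{\left(A,m \right)} = \frac{1}{20}$
$\left(j{\left(-6,16 \right)} - 110\right)^{2} = \left(\frac{1}{20} - 110\right)^{2} = \left(- \frac{2199}{20}\right)^{2} = \frac{4835601}{400}$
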